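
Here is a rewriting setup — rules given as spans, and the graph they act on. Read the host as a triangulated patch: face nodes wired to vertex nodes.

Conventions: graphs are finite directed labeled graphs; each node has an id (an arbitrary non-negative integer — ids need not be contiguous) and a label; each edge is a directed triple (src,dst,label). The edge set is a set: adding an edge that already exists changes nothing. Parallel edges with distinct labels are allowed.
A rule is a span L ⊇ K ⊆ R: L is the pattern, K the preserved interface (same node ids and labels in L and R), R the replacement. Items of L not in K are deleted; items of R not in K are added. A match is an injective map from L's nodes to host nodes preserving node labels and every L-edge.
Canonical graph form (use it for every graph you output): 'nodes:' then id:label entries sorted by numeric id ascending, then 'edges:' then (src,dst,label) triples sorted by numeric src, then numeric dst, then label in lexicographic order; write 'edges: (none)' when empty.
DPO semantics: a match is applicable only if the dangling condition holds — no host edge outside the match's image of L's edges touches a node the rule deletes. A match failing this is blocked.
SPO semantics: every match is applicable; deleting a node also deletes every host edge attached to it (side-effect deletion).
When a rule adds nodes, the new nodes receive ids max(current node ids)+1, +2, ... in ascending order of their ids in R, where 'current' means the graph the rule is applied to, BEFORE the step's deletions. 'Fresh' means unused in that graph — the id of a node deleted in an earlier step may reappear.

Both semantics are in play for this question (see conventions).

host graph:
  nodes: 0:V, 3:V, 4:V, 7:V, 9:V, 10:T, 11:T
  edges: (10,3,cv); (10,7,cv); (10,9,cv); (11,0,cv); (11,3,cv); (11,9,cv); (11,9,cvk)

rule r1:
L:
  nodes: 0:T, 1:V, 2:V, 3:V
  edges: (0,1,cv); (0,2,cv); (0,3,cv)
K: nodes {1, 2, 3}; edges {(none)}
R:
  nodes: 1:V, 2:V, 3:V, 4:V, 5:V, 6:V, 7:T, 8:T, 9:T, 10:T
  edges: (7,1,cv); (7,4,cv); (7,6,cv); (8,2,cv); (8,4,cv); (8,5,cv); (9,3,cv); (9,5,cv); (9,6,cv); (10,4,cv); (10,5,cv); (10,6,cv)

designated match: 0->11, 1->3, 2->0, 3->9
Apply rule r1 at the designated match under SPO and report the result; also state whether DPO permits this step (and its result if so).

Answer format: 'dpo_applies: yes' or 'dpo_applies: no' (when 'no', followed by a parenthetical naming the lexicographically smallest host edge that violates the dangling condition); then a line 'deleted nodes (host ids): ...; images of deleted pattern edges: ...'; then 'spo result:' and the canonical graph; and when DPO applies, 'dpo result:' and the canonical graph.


dpo_applies: no
(the rule deletes node 11, which keeps host edge (11,9,cvk) outside the match image — the dangling condition fails, DPO blocks; SPO proceeds and side-deletes such edges)
deleted nodes (host ids): 11; images of deleted pattern edges: (11,0,cv); (11,3,cv); (11,9,cv)
spo result:
nodes: 0:V, 3:V, 4:V, 7:V, 9:V, 10:T, 12:V, 13:V, 14:V, 15:T, 16:T, 17:T, 18:T
edges: (10,3,cv); (10,7,cv); (10,9,cv); (15,3,cv); (15,12,cv); (15,14,cv); (16,0,cv); (16,12,cv); (16,13,cv); (17,9,cv); (17,13,cv); (17,14,cv); (18,12,cv); (18,13,cv); (18,14,cv)


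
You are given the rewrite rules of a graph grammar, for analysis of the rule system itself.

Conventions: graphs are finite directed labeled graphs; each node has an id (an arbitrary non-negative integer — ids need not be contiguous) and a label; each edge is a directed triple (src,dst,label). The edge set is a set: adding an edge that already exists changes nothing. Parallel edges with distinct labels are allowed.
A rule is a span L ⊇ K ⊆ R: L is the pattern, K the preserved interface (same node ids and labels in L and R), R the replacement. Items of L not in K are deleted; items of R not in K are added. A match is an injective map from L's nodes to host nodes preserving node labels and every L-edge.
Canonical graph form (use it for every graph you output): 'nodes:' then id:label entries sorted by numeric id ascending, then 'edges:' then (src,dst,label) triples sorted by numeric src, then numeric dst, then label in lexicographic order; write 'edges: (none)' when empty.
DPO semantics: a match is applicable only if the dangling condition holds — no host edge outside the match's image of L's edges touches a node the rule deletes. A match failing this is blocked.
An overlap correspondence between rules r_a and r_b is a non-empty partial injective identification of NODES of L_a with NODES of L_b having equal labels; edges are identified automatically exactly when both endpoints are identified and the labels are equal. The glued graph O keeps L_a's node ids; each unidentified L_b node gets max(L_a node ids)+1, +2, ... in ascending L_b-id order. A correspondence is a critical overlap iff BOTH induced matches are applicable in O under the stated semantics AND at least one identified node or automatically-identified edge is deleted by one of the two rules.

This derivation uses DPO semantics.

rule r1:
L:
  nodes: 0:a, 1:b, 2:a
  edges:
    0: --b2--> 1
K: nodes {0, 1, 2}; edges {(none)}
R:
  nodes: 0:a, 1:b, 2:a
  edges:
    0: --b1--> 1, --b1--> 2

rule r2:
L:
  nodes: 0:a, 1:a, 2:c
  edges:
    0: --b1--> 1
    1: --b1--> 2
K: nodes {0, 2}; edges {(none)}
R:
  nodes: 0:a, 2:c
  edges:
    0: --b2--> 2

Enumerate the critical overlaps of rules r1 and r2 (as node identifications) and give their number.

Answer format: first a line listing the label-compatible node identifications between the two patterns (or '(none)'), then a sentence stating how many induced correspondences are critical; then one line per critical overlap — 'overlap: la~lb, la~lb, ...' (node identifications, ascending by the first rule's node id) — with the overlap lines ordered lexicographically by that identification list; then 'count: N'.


label-compatible node identifications between L(r1) and L(r2): 0~0, 0~1, 2~0, 2~1
2 of the induced correspondences are critical overlaps of r1 and r2.
overlap: 0~0, 2~1
overlap: 2~1
count: 2


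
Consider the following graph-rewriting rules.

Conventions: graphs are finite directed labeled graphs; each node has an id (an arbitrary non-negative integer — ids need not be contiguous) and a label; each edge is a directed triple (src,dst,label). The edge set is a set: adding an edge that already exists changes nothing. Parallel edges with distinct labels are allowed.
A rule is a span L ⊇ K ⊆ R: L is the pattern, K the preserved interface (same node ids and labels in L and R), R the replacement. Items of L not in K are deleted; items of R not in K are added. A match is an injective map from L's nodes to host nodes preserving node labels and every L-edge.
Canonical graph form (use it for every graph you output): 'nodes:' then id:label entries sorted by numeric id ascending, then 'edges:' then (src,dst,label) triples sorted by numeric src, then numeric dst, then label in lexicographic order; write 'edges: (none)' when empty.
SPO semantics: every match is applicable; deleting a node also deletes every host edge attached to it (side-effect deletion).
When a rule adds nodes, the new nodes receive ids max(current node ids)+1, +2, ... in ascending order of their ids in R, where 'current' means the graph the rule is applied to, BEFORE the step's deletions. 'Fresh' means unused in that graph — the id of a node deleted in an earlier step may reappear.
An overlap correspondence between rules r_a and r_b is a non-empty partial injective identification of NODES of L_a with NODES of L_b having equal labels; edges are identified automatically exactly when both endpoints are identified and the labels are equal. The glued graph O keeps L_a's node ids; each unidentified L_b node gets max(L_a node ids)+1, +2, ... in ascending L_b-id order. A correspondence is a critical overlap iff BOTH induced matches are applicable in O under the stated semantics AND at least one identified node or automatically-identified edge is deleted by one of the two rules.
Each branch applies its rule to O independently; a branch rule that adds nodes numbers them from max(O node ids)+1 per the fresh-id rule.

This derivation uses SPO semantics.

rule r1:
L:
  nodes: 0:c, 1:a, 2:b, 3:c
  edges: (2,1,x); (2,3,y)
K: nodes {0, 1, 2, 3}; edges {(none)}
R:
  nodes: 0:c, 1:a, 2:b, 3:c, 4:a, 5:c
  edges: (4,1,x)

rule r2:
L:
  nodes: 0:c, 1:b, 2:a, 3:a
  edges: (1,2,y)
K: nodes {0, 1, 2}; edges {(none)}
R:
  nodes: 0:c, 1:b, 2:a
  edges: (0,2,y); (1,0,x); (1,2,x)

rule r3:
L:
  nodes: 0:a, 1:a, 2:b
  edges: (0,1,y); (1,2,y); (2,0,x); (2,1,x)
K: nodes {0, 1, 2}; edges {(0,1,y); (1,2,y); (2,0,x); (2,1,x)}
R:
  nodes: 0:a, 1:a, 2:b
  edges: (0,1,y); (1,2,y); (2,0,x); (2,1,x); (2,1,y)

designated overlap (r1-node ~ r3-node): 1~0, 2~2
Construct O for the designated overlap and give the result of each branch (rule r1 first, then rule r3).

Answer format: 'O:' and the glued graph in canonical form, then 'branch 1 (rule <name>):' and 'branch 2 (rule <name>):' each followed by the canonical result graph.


O:
nodes: 0:c, 1:a, 2:b, 3:c, 4:a
edges: (1,4,y); (2,1,x); (2,3,y); (2,4,x); (4,2,y)
branch 1 (rule r1):
nodes: 0:c, 1:a, 2:b, 3:c, 4:a, 5:a, 6:c
edges: (1,4,y); (2,4,x); (4,2,y); (5,1,x)
branch 2 (rule r3):
nodes: 0:c, 1:a, 2:b, 3:c, 4:a
edges: (1,4,y); (2,1,x); (2,3,y); (2,4,x); (2,4,y); (4,2,y)


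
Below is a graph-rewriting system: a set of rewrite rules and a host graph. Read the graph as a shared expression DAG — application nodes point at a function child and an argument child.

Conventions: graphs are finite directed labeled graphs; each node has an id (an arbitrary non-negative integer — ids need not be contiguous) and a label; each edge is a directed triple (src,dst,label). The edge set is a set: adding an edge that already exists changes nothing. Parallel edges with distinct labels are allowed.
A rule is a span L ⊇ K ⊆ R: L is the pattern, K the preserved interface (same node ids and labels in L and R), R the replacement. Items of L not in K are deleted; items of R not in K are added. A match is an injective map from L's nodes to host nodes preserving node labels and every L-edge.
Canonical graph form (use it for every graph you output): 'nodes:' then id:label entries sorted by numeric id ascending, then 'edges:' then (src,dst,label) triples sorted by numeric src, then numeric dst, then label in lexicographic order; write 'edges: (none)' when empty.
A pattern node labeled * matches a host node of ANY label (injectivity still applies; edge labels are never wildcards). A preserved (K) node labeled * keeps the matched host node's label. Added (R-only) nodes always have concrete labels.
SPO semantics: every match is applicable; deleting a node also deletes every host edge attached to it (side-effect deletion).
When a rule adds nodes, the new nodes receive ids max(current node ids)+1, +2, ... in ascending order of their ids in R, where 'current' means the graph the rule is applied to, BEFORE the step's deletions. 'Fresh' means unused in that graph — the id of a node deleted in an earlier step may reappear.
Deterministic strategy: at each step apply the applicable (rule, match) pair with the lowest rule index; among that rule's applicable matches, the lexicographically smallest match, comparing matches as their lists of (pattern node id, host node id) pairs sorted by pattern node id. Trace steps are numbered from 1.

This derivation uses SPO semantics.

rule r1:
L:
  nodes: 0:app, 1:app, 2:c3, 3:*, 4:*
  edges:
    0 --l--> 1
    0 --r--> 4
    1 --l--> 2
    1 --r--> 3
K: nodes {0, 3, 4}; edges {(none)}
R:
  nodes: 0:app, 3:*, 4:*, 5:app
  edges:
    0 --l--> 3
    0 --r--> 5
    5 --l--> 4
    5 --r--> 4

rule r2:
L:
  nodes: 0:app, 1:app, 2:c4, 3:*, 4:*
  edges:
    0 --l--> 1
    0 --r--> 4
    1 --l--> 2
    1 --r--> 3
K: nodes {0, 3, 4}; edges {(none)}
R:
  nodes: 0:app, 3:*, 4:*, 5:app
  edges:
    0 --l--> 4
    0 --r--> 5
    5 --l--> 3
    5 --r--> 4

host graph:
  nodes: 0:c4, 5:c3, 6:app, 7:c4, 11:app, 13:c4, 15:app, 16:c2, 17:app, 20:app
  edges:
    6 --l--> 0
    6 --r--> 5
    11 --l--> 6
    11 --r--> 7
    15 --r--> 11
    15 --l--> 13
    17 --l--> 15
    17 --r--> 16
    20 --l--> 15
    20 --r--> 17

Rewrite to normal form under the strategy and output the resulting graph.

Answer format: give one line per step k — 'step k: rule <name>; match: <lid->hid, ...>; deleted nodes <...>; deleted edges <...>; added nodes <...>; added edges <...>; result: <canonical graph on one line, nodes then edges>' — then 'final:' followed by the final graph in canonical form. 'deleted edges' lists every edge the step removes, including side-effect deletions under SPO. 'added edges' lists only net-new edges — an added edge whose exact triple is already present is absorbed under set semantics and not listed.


step 1: rule r2; match: 0->11, 1->6, 2->0, 3->5, 4->7; deleted nodes 0, 6; deleted edges (6,0,l); (6,5,r); (11,6,l); (11,7,r); added nodes 21; added edges (11,7,l); (11,21,r); (21,5,l); (21,7,r); result: nodes: 5:c3, 7:c4, 11:app, 13:c4, 15:app, 16:c2, 17:app, 20:app, 21:app edges: (11,7,l); (11,21,r); (15,11,r); (15,13,l); (17,15,l); (17,16,r); (20,15,l); (20,17,r); (21,5,l); (21,7,r)
step 2: rule r2; match: 0->17, 1->15, 2->13, 3->11, 4->16; deleted nodes 13, 15; deleted edges (15,11,r); (15,13,l); (17,15,l); (17,16,r); (20,15,l); added nodes 22; added edges (17,16,l); (17,22,r); (22,11,l); (22,16,r); result: nodes: 5:c3, 7:c4, 11:app, 16:c2, 17:app, 20:app, 21:app, 22:app edges: (11,7,l); (11,21,r); (17,16,l); (17,22,r); (20,17,r); (21,5,l); (21,7,r); (22,11,l); (22,16,r)
step 3: rule r2; match: 0->22, 1->11, 2->7, 3->21, 4->16; deleted nodes 7, 11; deleted edges (11,7,l); (11,21,r); (21,7,r); (22,11,l); (22,16,r); added nodes 23; added edges (22,16,l); (22,23,r); (23,16,r); (23,21,l); result: nodes: 5:c3, 16:c2, 17:app, 20:app, 21:app, 22:app, 23:app edges: (17,16,l); (17,22,r); (20,17,r); (21,5,l); (22,16,l); (22,23,r); (23,16,r); (23,21,l)
final:
nodes: 5:c3, 16:c2, 17:app, 20:app, 21:app, 22:app, 23:app
edges: (17,16,l); (17,22,r); (20,17,r); (21,5,l); (22,16,l); (22,23,r); (23,16,r); (23,21,l)


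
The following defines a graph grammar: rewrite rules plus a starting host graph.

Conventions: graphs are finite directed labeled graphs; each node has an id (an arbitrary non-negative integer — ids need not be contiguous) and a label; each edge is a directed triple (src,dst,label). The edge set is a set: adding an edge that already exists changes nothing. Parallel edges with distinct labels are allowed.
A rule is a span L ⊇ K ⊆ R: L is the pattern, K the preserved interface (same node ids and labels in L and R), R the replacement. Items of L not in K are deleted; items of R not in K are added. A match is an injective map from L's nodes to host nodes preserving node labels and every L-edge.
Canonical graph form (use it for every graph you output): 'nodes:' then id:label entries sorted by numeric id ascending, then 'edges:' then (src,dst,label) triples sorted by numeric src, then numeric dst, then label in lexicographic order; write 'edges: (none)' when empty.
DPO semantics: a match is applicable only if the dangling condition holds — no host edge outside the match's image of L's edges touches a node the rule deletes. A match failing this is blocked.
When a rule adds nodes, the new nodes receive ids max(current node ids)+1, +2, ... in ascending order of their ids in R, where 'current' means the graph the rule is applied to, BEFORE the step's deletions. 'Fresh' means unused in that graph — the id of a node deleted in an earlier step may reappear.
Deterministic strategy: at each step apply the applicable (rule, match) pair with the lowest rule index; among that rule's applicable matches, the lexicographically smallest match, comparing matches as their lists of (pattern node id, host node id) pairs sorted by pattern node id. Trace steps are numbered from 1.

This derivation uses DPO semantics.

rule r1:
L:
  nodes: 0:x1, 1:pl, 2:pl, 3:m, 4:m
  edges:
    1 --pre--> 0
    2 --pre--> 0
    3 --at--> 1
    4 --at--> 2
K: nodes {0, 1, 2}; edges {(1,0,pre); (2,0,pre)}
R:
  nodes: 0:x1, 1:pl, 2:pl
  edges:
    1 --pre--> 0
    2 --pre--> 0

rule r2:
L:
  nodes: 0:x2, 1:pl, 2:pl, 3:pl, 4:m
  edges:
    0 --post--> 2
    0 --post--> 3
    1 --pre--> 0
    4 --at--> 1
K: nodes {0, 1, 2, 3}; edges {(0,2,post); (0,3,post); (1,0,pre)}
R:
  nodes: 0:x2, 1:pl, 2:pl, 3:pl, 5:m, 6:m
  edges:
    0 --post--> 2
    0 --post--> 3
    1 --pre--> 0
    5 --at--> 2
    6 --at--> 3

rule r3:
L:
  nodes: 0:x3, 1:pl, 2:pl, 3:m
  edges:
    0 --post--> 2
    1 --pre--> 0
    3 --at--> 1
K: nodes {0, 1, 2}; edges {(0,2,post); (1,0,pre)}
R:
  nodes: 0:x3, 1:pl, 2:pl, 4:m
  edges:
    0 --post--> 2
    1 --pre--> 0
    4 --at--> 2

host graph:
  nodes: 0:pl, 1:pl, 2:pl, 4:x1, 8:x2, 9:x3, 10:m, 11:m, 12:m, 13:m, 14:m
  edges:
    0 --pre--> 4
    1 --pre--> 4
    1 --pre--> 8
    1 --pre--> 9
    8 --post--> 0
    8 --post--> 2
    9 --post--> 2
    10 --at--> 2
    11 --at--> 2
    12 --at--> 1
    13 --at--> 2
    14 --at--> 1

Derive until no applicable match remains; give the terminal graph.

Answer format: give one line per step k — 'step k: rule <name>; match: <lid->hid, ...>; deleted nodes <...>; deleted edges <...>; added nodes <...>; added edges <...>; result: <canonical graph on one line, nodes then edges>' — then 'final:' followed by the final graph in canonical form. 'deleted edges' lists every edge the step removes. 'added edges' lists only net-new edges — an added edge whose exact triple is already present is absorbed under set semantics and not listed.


step 1: rule r2; match: 0->8, 1->1, 2->0, 3->2, 4->12; deleted nodes 12; deleted edges (12,1,at); added nodes 15, 16; added edges (15,0,at); (16,2,at); result: nodes: 0:pl, 1:pl, 2:pl, 4:x1, 8:x2, 9:x3, 10:m, 11:m, 13:m, 14:m, 15:m, 16:m edges: (0,4,pre); (1,4,pre); (1,8,pre); (1,9,pre); (8,0,post); (8,2,post); (9,2,post); (10,2,at); (11,2,at); (13,2,at); (14,1,at); (15,0,at); (16,2,at)
step 2: rule r1; match: 0->4, 1->0, 2->1, 3->15, 4->14; deleted nodes 14, 15; deleted edges (14,1,at); (15,0,at); added nodes (none); added edges (none); result: nodes: 0:pl, 1:pl, 2:pl, 4:x1, 8:x2, 9:x3, 10:m, 11:m, 13:m, 16:m edges: (0,4,pre); (1,4,pre); (1,8,pre); (1,9,pre); (8,0,post); (8,2,post); (9,2,post); (10,2,at); (11,2,at); (13,2,at); (16,2,at)
final:
nodes: 0:pl, 1:pl, 2:pl, 4:x1, 8:x2, 9:x3, 10:m, 11:m, 13:m, 16:m
edges: (0,4,pre); (1,4,pre); (1,8,pre); (1,9,pre); (8,0,post); (8,2,post); (9,2,post); (10,2,at); (11,2,at); (13,2,at); (16,2,at)


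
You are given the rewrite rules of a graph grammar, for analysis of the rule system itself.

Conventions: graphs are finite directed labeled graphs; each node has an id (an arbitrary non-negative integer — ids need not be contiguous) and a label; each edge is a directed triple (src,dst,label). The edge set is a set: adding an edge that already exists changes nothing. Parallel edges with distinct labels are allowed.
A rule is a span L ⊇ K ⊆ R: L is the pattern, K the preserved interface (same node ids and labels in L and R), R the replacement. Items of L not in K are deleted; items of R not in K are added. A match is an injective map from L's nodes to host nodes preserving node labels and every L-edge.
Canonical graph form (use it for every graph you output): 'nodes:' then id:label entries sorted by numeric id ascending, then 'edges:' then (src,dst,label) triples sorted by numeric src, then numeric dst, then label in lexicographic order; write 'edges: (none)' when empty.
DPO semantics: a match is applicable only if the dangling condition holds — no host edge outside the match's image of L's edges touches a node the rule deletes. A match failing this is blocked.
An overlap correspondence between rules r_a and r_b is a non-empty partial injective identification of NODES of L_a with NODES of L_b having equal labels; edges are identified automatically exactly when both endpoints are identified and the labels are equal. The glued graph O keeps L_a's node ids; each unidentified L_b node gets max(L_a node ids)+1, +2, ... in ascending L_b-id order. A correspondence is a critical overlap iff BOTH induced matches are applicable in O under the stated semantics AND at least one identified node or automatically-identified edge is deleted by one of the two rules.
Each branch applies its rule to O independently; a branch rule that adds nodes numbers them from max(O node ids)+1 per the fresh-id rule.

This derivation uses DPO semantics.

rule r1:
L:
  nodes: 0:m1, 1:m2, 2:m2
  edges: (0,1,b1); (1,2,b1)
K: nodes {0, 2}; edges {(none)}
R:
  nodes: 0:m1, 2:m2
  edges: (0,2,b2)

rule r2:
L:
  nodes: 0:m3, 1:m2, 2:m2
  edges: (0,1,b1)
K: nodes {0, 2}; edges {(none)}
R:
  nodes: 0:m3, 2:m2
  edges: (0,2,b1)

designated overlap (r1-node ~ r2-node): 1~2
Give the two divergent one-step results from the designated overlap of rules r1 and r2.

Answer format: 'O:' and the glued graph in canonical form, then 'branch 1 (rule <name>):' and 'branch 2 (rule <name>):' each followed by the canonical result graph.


O:
nodes: 0:m1, 1:m2, 2:m2, 3:m3, 4:m2
edges: (0,1,b1); (1,2,b1); (3,4,b1)
branch 1 (rule r1):
nodes: 0:m1, 2:m2, 3:m3, 4:m2
edges: (0,2,b2); (3,4,b1)
branch 2 (rule r2):
nodes: 0:m1, 1:m2, 2:m2, 3:m3
edges: (0,1,b1); (1,2,b1); (3,1,b1)


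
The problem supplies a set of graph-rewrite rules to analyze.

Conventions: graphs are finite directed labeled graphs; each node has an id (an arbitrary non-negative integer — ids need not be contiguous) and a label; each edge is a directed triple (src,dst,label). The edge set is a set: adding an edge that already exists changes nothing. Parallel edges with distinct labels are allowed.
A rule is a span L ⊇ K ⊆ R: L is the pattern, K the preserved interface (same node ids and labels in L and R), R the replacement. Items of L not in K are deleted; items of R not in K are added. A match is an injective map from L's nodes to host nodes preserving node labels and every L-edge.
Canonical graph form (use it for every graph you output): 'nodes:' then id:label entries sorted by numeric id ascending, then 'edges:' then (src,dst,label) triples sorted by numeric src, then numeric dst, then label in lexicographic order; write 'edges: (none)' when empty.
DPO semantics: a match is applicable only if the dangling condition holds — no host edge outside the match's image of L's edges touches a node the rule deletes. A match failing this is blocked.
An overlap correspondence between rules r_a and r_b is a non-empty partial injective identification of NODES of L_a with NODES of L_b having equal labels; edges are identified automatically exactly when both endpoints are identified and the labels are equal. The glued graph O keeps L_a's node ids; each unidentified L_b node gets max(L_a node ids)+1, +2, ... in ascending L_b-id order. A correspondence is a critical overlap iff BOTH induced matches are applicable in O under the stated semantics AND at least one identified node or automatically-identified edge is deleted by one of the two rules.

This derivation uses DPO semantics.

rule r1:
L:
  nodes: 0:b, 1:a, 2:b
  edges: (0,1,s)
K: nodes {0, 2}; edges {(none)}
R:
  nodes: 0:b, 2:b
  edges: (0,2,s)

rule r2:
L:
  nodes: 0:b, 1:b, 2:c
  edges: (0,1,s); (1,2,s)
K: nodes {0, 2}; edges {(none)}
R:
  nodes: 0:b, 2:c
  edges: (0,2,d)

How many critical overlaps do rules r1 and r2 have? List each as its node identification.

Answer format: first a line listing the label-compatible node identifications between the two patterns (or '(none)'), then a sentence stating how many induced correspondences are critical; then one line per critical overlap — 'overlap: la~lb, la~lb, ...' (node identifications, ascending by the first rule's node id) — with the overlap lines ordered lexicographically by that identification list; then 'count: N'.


label-compatible node identifications between L(r1) and L(r2): 0~0, 0~1, 2~0, 2~1
2 of the induced correspondences are critical overlaps of r1 and r2.
overlap: 0~0, 2~1
overlap: 2~1
count: 2


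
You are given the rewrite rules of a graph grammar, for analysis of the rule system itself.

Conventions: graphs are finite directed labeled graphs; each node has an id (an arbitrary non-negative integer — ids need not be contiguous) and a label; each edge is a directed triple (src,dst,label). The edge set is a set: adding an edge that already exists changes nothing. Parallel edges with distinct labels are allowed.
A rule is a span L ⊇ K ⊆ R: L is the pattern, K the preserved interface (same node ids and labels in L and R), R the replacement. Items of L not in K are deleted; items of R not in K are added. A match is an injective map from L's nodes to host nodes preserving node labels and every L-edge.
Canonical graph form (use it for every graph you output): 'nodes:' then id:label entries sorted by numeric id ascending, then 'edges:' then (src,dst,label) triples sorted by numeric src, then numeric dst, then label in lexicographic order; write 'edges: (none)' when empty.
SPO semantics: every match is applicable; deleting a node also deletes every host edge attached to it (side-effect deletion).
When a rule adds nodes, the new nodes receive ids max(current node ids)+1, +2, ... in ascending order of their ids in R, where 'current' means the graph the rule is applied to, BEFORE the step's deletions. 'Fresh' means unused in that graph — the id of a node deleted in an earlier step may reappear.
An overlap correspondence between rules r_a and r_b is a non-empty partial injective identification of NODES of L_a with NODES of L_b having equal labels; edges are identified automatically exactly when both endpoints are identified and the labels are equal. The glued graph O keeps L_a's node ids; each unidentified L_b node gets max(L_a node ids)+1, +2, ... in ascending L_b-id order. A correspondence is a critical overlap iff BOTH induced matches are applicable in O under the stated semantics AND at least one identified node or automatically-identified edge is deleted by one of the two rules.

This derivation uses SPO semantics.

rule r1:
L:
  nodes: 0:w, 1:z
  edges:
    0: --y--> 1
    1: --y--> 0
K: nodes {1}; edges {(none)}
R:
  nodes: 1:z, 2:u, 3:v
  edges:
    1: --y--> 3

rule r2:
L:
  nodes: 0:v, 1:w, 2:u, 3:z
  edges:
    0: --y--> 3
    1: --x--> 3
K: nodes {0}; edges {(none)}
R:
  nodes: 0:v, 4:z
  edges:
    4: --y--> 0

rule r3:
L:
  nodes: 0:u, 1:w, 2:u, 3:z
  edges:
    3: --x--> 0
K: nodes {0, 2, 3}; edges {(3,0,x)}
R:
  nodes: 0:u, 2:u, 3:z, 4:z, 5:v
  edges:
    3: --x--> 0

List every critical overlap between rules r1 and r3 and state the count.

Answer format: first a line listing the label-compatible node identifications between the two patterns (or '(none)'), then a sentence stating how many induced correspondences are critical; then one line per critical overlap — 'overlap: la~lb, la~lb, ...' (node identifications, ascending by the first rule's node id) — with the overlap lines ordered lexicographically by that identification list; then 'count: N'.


label-compatible node identifications between L(r1) and L(r3): 0~1, 1~3
2 of the induced correspondences are critical overlaps of r1 and r3.
overlap: 0~1
overlap: 0~1, 1~3
count: 2


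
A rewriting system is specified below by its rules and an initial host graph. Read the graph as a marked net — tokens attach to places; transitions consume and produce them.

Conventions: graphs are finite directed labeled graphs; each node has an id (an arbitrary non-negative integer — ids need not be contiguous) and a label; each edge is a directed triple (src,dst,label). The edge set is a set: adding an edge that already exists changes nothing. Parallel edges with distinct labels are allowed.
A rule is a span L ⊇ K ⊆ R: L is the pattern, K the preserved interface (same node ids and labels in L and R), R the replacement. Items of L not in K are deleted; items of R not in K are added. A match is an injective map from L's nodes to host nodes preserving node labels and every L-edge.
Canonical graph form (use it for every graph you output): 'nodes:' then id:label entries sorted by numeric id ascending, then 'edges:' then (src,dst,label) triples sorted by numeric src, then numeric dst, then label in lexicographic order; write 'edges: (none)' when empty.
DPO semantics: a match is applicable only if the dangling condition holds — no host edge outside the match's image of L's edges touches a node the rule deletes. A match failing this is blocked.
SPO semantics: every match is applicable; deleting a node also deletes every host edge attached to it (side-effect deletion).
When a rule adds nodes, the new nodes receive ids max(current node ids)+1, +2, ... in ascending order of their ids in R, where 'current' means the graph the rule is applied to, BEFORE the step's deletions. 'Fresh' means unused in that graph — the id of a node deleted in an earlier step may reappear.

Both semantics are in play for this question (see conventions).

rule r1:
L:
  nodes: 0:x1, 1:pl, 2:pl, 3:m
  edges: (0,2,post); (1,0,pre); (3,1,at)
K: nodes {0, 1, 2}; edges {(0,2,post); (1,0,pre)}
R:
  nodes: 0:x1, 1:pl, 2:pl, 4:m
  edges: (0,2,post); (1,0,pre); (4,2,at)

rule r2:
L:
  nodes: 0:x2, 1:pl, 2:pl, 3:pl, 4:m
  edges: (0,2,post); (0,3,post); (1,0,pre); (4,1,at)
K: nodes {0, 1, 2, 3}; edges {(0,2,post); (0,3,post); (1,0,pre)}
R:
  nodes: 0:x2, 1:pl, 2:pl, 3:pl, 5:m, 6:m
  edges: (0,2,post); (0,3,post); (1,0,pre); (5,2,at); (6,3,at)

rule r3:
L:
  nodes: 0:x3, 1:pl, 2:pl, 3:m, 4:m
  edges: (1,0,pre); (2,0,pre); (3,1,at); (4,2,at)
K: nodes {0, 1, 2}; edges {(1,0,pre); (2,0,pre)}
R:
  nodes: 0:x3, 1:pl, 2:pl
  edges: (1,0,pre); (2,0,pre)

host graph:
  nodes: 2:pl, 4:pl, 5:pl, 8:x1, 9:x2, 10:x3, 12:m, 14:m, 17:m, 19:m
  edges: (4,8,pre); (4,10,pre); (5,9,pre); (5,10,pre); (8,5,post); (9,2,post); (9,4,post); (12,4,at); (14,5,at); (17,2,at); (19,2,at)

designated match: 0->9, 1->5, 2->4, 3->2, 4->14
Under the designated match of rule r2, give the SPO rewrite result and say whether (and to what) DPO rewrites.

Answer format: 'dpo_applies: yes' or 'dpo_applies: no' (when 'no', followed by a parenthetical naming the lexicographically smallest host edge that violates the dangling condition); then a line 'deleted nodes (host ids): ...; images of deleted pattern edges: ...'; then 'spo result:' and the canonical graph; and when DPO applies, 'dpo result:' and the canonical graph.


dpo_applies: yes
deleted nodes (host ids): 14; images of deleted pattern edges: (14,5,at)
spo result:
nodes: 2:pl, 4:pl, 5:pl, 8:x1, 9:x2, 10:x3, 12:m, 17:m, 19:m, 20:m, 21:m
edges: (4,8,pre); (4,10,pre); (5,9,pre); (5,10,pre); (8,5,post); (9,2,post); (9,4,post); (12,4,at); (17,2,at); (19,2,at); (20,4,at); (21,2,at)
dpo result:
nodes: 2:pl, 4:pl, 5:pl, 8:x1, 9:x2, 10:x3, 12:m, 17:m, 19:m, 20:m, 21:m
edges: (4,8,pre); (4,10,pre); (5,9,pre); (5,10,pre); (8,5,post); (9,2,post); (9,4,post); (12,4,at); (17,2,at); (19,2,at); (20,4,at); (21,2,at)


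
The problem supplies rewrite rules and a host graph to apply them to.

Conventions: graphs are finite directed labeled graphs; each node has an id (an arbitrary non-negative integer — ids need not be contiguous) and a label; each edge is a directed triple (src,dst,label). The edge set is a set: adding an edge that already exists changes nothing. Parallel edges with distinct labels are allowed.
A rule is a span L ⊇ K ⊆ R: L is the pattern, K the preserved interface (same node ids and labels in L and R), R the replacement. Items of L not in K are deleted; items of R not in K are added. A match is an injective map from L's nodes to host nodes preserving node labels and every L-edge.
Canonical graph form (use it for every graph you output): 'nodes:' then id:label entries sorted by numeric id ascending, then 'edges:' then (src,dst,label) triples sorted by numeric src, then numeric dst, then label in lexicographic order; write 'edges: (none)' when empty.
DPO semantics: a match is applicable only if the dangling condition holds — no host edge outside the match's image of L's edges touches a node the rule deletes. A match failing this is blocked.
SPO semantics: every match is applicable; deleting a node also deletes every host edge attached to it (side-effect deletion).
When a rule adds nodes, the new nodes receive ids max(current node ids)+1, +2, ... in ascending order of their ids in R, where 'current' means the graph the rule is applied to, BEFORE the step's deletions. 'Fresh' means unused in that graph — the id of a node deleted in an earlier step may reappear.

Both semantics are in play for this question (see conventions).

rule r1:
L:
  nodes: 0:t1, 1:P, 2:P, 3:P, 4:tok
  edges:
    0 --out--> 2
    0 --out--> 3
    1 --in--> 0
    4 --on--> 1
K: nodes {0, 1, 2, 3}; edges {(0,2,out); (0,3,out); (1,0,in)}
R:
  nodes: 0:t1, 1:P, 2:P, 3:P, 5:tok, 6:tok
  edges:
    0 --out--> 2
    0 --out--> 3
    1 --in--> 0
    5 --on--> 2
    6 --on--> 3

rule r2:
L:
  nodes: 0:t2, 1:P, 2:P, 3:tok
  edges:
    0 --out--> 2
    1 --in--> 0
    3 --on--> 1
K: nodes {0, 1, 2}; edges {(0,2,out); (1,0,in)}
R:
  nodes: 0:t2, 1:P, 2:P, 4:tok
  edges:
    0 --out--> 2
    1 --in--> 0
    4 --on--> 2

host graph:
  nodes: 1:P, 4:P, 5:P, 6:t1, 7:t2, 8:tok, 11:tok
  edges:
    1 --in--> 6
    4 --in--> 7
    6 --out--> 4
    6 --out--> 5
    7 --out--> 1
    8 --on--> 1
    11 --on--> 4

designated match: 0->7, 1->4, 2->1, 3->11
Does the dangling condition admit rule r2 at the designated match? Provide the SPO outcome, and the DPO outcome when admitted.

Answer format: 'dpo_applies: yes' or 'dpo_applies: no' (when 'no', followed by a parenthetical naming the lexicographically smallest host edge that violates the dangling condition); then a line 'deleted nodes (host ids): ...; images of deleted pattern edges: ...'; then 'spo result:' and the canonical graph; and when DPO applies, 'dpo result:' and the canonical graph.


dpo_applies: yes
deleted nodes (host ids): 11; images of deleted pattern edges: (11,4,on)
spo result:
nodes: 1:P, 4:P, 5:P, 6:t1, 7:t2, 8:tok, 12:tok
edges: (1,6,in); (4,7,in); (6,4,out); (6,5,out); (7,1,out); (8,1,on); (12,1,on)
dpo result:
nodes: 1:P, 4:P, 5:P, 6:t1, 7:t2, 8:tok, 12:tok
edges: (1,6,in); (4,7,in); (6,4,out); (6,5,out); (7,1,out); (8,1,on); (12,1,on)


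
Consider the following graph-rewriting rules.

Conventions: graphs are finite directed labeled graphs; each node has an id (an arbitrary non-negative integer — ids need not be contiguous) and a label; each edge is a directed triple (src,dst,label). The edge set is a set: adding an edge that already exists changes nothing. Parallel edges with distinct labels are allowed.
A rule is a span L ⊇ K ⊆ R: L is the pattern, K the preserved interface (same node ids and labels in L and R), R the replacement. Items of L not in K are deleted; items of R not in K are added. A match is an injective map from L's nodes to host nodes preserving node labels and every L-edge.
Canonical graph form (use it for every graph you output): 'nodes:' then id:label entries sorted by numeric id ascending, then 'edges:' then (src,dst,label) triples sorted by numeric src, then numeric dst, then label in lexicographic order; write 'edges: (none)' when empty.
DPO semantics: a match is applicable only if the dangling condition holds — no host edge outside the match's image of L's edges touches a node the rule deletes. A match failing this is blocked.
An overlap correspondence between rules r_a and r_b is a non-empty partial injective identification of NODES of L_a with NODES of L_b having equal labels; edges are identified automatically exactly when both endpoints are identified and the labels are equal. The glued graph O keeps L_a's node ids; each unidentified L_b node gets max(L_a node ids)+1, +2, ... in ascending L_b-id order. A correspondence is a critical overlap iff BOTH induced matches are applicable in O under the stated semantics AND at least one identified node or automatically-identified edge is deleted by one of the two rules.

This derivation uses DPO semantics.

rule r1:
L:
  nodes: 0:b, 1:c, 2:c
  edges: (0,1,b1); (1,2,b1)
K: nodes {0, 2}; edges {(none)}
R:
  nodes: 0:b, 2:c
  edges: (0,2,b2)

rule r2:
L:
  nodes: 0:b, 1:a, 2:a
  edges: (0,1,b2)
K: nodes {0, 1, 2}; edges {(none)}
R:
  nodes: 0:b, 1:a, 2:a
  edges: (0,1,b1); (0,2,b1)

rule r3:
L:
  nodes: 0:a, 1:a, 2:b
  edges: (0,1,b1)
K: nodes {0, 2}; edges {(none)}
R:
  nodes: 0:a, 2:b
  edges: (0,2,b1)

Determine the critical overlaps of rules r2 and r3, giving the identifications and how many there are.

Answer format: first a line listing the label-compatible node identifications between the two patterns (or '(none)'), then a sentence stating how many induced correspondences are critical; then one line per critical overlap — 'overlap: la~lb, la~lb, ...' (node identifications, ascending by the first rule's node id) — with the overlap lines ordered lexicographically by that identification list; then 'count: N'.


label-compatible node identifications between L(r2) and L(r3): 0~2, 1~0, 1~1, 2~0, 2~1
4 of the induced correspondences are critical overlaps of r2 and r3.
overlap: 0~2, 1~0, 2~1
overlap: 0~2, 2~1
overlap: 1~0, 2~1
overlap: 2~1
count: 4


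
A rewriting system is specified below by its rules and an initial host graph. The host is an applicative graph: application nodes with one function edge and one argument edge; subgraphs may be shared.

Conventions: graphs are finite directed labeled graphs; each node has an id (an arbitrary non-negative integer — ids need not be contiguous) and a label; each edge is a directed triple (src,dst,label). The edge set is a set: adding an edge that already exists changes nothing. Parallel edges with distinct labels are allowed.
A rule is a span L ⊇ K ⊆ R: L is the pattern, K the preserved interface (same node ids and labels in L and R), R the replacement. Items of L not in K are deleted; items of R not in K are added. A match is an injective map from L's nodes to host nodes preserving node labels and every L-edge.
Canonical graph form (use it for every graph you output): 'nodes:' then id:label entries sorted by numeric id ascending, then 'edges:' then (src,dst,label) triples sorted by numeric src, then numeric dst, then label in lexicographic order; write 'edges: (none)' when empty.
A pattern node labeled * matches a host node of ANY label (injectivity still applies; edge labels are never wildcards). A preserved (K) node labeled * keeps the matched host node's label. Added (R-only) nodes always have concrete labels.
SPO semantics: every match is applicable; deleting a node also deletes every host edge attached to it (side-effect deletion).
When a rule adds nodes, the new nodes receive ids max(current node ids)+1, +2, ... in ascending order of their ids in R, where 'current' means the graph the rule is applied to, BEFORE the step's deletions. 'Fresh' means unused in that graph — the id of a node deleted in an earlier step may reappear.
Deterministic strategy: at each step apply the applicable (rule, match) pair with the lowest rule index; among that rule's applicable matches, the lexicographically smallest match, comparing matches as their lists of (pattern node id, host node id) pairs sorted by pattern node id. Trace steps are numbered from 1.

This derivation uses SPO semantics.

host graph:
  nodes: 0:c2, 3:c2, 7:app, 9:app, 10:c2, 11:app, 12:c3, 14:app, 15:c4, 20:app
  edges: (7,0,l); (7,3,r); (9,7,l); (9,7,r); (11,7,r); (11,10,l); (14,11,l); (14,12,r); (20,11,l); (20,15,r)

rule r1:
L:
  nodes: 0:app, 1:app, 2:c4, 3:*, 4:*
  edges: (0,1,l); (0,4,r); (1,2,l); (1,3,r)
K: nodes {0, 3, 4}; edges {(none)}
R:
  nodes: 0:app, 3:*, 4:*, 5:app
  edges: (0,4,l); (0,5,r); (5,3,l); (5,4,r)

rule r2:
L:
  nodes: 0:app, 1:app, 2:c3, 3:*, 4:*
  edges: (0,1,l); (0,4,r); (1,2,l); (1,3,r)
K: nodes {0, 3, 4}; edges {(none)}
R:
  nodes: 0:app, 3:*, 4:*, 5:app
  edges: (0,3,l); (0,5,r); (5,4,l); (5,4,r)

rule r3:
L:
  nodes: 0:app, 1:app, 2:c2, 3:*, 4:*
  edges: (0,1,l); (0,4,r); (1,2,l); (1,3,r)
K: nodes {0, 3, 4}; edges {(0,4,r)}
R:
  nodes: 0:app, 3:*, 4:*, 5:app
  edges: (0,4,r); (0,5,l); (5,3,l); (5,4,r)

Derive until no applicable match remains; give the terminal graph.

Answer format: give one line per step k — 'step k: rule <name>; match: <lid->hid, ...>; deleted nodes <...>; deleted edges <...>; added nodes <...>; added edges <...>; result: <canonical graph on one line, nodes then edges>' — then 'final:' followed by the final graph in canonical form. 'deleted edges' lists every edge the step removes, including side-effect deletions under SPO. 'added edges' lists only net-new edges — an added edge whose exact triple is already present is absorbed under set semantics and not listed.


step 1: rule r3; match: 0->14, 1->11, 2->10, 3->7, 4->12; deleted nodes 10, 11; deleted edges (11,7,r); (11,10,l); (14,11,l); (20,11,l); added nodes 21; added edges (14,21,l); (21,7,l); (21,12,r); result: nodes: 0:c2, 3:c2, 7:app, 9:app, 12:c3, 14:app, 15:c4, 20:app, 21:app edges: (7,0,l); (7,3,r); (9,7,l); (9,7,r); (14,12,r); (14,21,l); (20,15,r); (21,7,l); (21,12,r)
step 2: rule r3; match: 0->21, 1->7, 2->0, 3->3, 4->12; deleted nodes 0, 7; deleted edges (7,0,l); (7,3,r); (9,7,l); (9,7,r); (21,7,l); added nodes 22; added edges (21,22,l); (22,3,l); (22,12,r); result: nodes: 3:c2, 9:app, 12:c3, 14:app, 15:c4, 20:app, 21:app, 22:app edges: (14,12,r); (14,21,l); (20,15,r); (21,12,r); (21,22,l); (22,3,l); (22,12,r)
final:
nodes: 3:c2, 9:app, 12:c3, 14:app, 15:c4, 20:app, 21:app, 22:app
edges: (14,12,r); (14,21,l); (20,15,r); (21,12,r); (21,22,l); (22,3,l); (22,12,r)
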